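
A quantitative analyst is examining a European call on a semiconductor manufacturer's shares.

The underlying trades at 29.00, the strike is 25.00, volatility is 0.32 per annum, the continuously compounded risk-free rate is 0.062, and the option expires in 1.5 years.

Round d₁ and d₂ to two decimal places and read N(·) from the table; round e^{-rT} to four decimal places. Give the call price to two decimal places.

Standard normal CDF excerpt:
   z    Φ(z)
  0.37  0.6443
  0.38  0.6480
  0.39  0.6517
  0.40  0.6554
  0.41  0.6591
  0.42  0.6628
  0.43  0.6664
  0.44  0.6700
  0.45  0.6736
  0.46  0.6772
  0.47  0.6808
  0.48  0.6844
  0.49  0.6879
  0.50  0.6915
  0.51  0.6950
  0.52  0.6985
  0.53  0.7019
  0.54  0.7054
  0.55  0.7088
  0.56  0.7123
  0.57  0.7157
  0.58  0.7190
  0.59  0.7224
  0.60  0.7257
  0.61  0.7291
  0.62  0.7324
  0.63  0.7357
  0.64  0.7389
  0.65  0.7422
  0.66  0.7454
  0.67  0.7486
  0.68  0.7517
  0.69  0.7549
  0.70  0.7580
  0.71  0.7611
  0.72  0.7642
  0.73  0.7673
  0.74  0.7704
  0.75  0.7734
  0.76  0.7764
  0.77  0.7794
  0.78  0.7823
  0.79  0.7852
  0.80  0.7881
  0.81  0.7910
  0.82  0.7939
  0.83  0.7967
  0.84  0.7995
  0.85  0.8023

7.84

σ√T = 0.32 × 1.2247 = 0.3919
d₁ = [ln(29/25) + (0.062 + 0.32²/2)·1.5] / 0.3919 = [0.1484 + 0.1698] / 0.3919 = 0.8120 ≈ 0.81
d₂ = d₁ − σ√T = 0.8120 − 0.3919 = 0.4200 ≈ 0.42
exp(−rT) = exp(−0.062·1.5) = 0.9112
N(d₁) = N(0.81) = 0.7910;  N(d₂) = N(0.42) = 0.6628
C = 29·0.7910 − 25·0.9112·0.6628 = 22.9390 − 15.0986 = 7.8404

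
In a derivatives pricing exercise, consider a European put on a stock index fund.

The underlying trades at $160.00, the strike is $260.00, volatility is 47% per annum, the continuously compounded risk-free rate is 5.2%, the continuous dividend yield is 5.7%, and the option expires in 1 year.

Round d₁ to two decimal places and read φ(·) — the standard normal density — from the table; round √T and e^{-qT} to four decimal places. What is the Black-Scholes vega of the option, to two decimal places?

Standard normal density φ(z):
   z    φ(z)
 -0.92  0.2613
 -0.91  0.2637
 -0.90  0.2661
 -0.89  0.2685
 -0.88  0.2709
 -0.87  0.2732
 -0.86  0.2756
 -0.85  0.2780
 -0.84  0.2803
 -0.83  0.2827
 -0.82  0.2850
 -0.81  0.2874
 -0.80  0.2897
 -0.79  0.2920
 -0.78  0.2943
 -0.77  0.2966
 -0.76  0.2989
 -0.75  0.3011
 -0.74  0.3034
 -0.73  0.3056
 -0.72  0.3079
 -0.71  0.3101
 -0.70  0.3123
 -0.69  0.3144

σ√T = 0.47 × 1.0000 = 0.4700
ln(S/K) + (r − q + σ²/2)T = ln(160/260) + (0.052 − 0.057 + 0.47²/2)·1 = -0.4855 + 0.1054 = -0.3801
d₁ = -0.3801 / 0.4700 = -0.8086 ≈ -0.81
√T = √1 = 1.0000
φ(d₁) = φ(-0.81) = 0.2874
e^(−qT) = e^(−0.057·1) = 0.9446
vega = S·e^(−qT)·φ(d₁)·√T = 160·0.9446·0.2874·1.0000 = 43.4365

43.44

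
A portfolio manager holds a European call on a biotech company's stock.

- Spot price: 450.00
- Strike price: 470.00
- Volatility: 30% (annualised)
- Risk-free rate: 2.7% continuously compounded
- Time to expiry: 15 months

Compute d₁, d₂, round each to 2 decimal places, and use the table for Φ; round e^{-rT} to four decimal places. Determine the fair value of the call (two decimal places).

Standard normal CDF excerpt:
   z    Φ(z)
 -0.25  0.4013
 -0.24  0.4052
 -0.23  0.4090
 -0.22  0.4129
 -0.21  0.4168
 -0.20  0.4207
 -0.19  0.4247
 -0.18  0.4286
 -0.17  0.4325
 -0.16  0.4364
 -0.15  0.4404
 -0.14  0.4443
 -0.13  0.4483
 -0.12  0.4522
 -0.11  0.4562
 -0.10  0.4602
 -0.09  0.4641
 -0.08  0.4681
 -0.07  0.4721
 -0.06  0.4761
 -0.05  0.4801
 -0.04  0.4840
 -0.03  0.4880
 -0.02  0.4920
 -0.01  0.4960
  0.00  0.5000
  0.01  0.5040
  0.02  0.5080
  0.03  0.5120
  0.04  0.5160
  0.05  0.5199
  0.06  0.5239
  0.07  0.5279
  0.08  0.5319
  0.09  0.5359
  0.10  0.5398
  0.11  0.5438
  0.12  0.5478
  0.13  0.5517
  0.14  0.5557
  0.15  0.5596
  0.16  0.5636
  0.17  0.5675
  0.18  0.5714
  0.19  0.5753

T = 1.25;  σ√T = 0.3354
d₁ = [ln(450/470) + (0.027 + 0.3²/2)·1.25] / 0.3354 = [-0.0435 + 0.0900] / 0.3354 = 0.1387 ≈ 0.14
d₂ = d₁ − σ√T = 0.1387 − 0.3354 = -0.1967 ≈ -0.20
e^(−rT) = e^(−0.027·1.25) = 0.9668
N(d₁) = N(0.14) = 0.5557;  N(d₂) = N(-0.20) = 0.4207
C = 450·0.5557 − 470·0.9668·0.4207 = 250.0650 − 191.1644 = 58.9006

58.90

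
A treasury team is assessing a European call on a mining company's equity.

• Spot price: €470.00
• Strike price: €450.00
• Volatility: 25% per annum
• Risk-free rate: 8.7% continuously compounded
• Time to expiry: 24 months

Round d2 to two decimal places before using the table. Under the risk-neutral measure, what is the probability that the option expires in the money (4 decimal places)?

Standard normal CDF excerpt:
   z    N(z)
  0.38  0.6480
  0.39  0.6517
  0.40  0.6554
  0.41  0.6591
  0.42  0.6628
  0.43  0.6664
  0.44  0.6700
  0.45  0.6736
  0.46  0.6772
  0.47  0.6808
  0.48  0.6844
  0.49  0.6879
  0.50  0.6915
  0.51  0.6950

σ√T = 0.25·√2 = 0.3536
d₁ = [ln(470/450) + (0.087 + 0.25²/2)·2] / 0.3536 = [0.0435 + 0.2365] / 0.3536 = 0.7919 ⇒ 0.79
d₂ = d₁ − σ√T = 0.7919 − 0.3536 = 0.4384 ⇒ 0.44
Pr(exercise) under Q = N(d₂) = 0.6700

0.6700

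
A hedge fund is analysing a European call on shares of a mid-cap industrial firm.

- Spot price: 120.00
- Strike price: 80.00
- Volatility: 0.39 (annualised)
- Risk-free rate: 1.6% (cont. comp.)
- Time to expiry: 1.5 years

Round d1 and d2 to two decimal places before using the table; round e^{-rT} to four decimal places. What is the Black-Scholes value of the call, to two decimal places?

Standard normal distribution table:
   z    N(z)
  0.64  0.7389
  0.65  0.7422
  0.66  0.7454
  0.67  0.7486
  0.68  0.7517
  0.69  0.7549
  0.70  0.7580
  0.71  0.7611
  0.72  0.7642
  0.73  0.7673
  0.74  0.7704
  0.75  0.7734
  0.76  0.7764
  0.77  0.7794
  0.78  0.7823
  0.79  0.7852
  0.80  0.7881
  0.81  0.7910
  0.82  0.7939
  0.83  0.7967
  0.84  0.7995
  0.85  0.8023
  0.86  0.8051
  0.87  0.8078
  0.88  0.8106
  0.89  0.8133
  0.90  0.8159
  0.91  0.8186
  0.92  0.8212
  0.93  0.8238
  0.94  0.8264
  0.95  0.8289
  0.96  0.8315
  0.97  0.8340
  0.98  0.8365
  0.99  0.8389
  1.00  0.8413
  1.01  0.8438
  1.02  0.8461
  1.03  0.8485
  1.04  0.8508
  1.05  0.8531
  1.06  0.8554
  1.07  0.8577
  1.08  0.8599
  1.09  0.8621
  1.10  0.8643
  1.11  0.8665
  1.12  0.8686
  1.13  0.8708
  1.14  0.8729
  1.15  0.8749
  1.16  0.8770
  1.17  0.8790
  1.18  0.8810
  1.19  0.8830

T = 1.5;  σ√T = 0.4777
d₁ = [ln(120/80) + (0.016 + 0.39²/2)·1.5] / 0.4777 = [0.4055 + 0.1381] / 0.4777 = 1.1379 ≈ 1.14
d₂ = d₁ − σ√T = 1.1379 − 0.4777 = 0.6603 ≈ 0.66
e^(−rT) = e^(−0.016·1.5) = 0.9763
N(d₁) = N(1.14) = 0.8729;  N(d₂) = N(0.66) = 0.7454
C = 120·0.8729 − 80·0.9763·0.7454 = 104.7480 − 58.2187 = 46.5293

46.53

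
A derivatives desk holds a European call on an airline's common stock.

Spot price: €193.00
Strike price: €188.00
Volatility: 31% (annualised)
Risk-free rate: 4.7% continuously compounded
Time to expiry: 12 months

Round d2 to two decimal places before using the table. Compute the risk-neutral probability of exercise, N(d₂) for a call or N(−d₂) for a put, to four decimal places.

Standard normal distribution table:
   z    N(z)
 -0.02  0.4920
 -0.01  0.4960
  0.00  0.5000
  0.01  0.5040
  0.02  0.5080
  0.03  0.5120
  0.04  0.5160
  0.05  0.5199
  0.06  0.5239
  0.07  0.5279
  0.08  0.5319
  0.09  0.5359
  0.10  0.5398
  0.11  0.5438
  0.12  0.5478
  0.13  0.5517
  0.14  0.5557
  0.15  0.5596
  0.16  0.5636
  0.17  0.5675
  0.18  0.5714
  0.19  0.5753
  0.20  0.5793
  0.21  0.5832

σ√T = 0.31 × 1.0000 = 0.3100
d₁ = [ln(193/188) + (0.047 + 0.31²/2)·1] / 0.3100 = [0.0262 + 0.0950] / 0.3100 = 0.3913 ≈ 0.39
d₂ = d₁ − σ√T = 0.3913 − 0.3100 = 0.0813 ≈ 0.08
Risk-neutral Pr[S_T > K] = N(d₂) = N(0.08) = 0.5319

0.5319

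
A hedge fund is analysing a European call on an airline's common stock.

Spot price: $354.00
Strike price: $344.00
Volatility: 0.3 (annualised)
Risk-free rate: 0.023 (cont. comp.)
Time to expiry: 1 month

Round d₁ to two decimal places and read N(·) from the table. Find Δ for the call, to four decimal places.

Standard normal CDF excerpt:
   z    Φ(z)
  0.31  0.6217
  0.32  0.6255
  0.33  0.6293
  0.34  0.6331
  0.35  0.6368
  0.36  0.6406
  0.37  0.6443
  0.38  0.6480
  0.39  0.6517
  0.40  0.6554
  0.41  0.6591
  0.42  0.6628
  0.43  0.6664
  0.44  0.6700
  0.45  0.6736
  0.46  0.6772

0.6554

σ√T = 0.3·√0.08333 = 0.0866
ln(S/K) + (r + σ²/2)T = ln(354/344) + (0.023 + 0.3²/2)·0.08333 = 0.0287 + 0.0057 = 0.0343
d₁ = 0.0343 / 0.0866 = 0.3963 ⇒ 0.40
N(d₁) = N(0.40) = 0.6554
Δ_call = N(d₁) = 0.6554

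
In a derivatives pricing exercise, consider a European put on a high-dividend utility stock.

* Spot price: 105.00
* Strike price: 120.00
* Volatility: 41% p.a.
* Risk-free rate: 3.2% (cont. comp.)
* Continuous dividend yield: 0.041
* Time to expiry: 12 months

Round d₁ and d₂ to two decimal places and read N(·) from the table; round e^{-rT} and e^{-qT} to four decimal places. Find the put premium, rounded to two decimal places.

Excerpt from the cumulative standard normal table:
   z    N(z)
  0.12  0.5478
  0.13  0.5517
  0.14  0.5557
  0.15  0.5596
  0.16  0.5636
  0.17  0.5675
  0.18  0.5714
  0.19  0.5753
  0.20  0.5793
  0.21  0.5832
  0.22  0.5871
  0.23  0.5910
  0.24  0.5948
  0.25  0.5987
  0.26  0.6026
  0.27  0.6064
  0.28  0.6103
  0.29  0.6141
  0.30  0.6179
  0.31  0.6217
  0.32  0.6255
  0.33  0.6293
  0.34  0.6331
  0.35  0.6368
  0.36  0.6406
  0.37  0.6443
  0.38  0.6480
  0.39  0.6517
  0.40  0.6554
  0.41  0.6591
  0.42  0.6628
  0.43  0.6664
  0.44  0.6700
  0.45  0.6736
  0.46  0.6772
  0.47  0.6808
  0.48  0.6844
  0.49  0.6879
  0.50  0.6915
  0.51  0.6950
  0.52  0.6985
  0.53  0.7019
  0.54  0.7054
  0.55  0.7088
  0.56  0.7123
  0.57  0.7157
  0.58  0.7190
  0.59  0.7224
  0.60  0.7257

σ√T = 0.41·√1 = 0.4100
d₁ = [ln(105/120) + (0.032 − 0.041 + 0.41²/2)·1] / 0.4100 = [-0.1335 + 0.0750] / 0.4100 = -0.1426 → -0.14
d₂ = d₁ − σ√T = -0.1426 − 0.4100 = -0.5526 → -0.55
exp(−qT) = exp(−0.041·1) = 0.9598;  exp(−rT) = exp(−0.032·1) = 0.9685
N(−d₂) = N(0.55) = 0.7088;  N(−d₁) = N(0.14) = 0.5557
P = 120·0.9685·0.7088 − 105·0.9598·0.5557 = 82.3767 − 56.0029 = 26.3738

26.37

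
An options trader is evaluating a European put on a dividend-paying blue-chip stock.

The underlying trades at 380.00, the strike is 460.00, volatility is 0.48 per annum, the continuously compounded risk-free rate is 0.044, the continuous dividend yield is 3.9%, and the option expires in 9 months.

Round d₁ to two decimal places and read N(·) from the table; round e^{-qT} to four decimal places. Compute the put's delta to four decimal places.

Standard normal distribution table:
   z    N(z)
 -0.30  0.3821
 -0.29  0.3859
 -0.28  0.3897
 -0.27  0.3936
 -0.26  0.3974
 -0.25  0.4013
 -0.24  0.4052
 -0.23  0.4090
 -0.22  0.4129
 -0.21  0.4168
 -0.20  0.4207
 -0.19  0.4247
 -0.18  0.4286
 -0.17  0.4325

T = 0.75;  σ√T = 0.4157
d₁ = [ln(380/460) + (0.044 − 0.039 + 0.48²/2)·0.75] / 0.4157 = [-0.1911 + 0.0902] / 0.4157 = -0.2427 ≈ -0.24
N(d₁) = N(-0.24) = 0.4052
Δ_put = exp(−qT)·(N(d₁) − 1) = 0.9712·(0.4052 − 1) = -0.5777

-0.5777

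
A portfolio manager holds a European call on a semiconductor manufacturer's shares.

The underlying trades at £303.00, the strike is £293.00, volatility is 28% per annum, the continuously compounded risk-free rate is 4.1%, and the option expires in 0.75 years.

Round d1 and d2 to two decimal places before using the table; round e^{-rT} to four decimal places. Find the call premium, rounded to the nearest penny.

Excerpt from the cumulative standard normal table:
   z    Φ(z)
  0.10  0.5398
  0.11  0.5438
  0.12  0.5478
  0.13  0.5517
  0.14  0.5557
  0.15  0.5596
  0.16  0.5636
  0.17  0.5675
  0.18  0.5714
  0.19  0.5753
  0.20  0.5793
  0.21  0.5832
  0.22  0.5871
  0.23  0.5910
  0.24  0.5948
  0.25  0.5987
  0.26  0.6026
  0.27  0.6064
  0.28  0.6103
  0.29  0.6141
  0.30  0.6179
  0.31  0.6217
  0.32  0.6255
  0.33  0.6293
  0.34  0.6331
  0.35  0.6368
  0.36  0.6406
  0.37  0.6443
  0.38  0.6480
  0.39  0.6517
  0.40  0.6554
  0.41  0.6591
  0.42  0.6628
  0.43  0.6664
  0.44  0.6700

σ√T = 0.28 × 0.8660 = 0.2425
d₁ = [ln(303/293) + (0.041 + 0.28²/2)·0.75] / 0.2425 = [0.0336 + 0.0602] / 0.2425 = 0.3865 which rounds to 0.39
d₂ = d₁ − σ√T = 0.3865 − 0.2425 = 0.1440 which rounds to 0.14
exp(−rT) = exp(−0.041·0.75) = 0.9697
C = 303·N(0.39) − 293·0.9697·N(0.14) = 303·0.6517 − 293·0.9697·0.5557 = 197.4651 − 157.8867 = 39.5784

£39.58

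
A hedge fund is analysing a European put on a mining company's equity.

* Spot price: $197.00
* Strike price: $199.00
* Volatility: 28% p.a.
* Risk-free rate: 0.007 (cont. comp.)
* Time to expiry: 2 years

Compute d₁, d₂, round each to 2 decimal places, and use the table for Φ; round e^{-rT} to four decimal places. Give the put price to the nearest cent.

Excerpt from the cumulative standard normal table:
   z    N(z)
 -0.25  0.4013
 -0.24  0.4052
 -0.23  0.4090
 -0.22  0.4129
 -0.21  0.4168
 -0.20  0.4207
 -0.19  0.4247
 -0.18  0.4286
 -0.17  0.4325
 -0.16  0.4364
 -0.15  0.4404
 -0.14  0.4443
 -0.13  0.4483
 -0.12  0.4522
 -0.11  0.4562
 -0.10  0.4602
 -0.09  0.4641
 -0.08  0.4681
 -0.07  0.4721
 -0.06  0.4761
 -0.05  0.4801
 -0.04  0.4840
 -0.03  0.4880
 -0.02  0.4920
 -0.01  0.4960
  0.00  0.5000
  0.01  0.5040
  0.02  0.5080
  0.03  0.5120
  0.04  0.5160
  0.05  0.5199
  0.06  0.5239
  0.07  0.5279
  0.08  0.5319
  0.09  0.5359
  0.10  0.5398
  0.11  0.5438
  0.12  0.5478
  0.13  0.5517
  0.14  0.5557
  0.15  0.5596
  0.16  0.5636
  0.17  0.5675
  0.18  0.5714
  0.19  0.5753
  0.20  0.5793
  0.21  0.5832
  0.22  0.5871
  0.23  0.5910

$30.78

σ√T = 0.28·√2 = 0.3960
ln(S/K) + (r + σ²/2)T = ln(197/199) + (0.007 + 0.28²/2)·2 = -0.0101 + 0.0924 = 0.0823
d₁ = 0.0823 / 0.3960 = 0.2078 → 0.21
d₂ = d₁ − σ√T = 0.2078 − 0.3960 = -0.1881 → -0.19
exp(−rT) = exp(−0.007·2) = 0.9861
N(−d₂) = N(0.19) = 0.5753;  N(−d₁) = N(-0.21) = 0.4168
P = 199·0.9861·0.5753 − 197·0.4168 = 112.8934 − 82.1096 = 30.7838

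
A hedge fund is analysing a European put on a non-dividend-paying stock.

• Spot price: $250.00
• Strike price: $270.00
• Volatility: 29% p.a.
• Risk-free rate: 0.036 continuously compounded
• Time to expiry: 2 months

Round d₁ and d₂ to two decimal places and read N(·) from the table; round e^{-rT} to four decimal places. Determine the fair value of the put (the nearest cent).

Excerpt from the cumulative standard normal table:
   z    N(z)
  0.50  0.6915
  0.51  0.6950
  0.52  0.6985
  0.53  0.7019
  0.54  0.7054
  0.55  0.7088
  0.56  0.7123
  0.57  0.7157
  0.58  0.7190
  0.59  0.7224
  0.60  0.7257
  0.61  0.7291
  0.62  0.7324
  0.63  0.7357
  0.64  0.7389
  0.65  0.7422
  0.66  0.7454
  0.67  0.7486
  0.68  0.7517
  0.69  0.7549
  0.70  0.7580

σ√T = 0.29 × 0.4082 = 0.1184
d₁ = [ln(250/270) + (0.036 + 0.29²/2)·0.1667] / 0.1184 = [-0.0770 + 0.0130] / 0.1184 = -0.5402 which rounds to -0.54
d₂ = d₁ − σ√T = -0.5402 − 0.1184 = -0.6586 which rounds to -0.66
e^(−rT) = e^(−0.036·0.1667) = 0.9940
N(−d₂) = N(0.66) = 0.7454;  N(−d₁) = N(0.54) = 0.7054
P = 270·0.9940·0.7454 − 250·0.7054 = 200.0505 − 176.3500 = 23.7005

$23.70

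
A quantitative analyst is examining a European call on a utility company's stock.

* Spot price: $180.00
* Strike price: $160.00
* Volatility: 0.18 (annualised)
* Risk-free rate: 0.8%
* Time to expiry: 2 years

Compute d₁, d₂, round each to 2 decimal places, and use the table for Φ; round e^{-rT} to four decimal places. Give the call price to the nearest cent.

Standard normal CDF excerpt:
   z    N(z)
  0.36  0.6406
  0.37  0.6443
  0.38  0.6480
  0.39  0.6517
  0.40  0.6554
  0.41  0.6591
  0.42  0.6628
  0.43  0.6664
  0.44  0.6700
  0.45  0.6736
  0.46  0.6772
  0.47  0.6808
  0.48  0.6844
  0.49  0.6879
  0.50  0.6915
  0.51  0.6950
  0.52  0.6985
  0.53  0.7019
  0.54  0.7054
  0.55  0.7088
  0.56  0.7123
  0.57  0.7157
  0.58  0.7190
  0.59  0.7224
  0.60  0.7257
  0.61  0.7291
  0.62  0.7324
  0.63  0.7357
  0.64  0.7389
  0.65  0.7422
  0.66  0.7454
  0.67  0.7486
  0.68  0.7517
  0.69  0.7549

σ√T = 0.18·√2 = 0.2546
d₁ = [ln(180/160) + (0.008 + 0.18²/2)·2] / 0.2546 = [0.1178 + 0.0484] / 0.2546 = 0.6528 → 0.65
d₂ = d₁ − σ√T = 0.6528 − 0.2546 = 0.3983 → 0.40
exp(−rT) = exp(−0.008·2) = 0.9841
C = 180·N(0.65) − 160·0.9841·N(0.40) = 180·0.7422 − 160·0.9841·0.6554 = 133.5960 − 103.1967 = 30.3993

$30.40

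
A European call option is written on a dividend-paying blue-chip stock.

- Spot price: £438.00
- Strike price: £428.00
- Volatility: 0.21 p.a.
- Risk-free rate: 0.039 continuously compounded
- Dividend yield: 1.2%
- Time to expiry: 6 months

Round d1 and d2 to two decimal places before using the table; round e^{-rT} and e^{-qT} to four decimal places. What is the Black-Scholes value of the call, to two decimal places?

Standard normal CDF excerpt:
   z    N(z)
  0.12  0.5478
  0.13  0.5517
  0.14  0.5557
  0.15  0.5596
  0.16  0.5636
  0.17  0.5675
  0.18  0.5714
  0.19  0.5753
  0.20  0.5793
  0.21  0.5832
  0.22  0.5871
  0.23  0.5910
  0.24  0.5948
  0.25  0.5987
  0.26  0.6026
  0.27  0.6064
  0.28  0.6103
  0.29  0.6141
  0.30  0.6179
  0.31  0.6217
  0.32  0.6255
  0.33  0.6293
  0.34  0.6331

£34.12

σ√T = 0.21·√0.5 = 0.1485
d₁ = [ln(438/428) + (0.039 − 0.012 + ½·0.21²)·0.5] / (σ√T) = (0.0231 + 0.0245) / 0.1485 = 0.3207 ≈ 0.32
d₂ = 0.3207 − 0.1485 = 0.1722 ≈ 0.17
exp(−qT) = exp(−0.012·0.5) = 0.9940;  exp(−rT) = exp(−0.039·0.5) = 0.9807
N(d₁) = N(0.32) = 0.6255;  N(d₂) = N(0.17) = 0.5675
C = 438·0.9940·0.6255 − 428·0.9807·0.5675 = 272.3252 − 238.2022 = 34.1230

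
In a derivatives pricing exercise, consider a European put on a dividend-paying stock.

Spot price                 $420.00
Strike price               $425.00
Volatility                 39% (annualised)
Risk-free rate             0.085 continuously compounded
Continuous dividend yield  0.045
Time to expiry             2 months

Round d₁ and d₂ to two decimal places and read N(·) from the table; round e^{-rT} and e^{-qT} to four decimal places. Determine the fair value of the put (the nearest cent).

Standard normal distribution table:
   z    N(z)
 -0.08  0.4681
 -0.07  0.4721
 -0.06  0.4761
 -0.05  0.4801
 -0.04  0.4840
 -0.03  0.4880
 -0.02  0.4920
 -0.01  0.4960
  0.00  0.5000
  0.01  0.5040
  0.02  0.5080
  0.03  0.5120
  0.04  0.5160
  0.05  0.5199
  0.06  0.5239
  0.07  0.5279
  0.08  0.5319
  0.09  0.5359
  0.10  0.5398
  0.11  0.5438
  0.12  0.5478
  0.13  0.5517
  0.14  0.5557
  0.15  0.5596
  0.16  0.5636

σ√T = 0.39·√0.1667 = 0.1592
d₁ = [ln(420/425) + (0.085 − 0.045 + ½·0.39²)·0.1667] / (σ√T) = (-0.0118 + 0.0193) / 0.1592 = 0.0472 ⇒ 0.05
d₂ = 0.0472 − 0.1592 = -0.1121 ⇒ -0.11
e^(−qT) = e^(−0.045·0.1667) = 0.9925;  e^(−rT) = e^(−0.085·0.1667) = 0.9859
N(−d₂) = N(0.11) = 0.5438;  N(−d₁) = N(-0.05) = 0.4801
P = 425·0.9859·0.5438 − 420·0.9925·0.4801 = 227.8563 − 200.1297 = 27.7266

$27.73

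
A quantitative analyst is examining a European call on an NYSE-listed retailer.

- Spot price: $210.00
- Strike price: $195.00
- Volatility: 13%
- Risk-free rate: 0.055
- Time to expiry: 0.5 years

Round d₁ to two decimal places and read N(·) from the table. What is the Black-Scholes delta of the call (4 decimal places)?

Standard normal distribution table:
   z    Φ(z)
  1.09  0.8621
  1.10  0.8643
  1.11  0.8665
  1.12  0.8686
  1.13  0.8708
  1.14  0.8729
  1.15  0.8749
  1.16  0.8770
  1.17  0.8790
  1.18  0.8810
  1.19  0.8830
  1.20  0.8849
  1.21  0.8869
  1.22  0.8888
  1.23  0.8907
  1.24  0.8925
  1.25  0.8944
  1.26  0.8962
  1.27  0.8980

σ√T = 0.13·√0.5 = 0.0919
ln(S/K) + (r + σ²/2)T = ln(210/195) + (0.055 + 0.13²/2)·0.5 = 0.0741 + 0.0317 = 0.1058
d₁ = 0.1058 / 0.0919 = 1.1513 which rounds to 1.15
N(d₁) = N(1.15) = 0.8749
Δ_call = N(d₁) = 0.8749

0.8749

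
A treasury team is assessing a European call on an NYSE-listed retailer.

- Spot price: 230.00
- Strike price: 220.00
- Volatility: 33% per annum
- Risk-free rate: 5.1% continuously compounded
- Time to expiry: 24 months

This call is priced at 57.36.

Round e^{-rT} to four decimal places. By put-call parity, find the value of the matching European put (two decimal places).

26.02

exp(−rT) = exp(−0.051·2) = 0.9030
Put-call parity: C − P = S − K·e^(−rT) = 230 − 220·0.9030 = 230 − 198.6600 = 31.3400
P = C − (C − P) = 57.36 − (31.3400) = 26.0200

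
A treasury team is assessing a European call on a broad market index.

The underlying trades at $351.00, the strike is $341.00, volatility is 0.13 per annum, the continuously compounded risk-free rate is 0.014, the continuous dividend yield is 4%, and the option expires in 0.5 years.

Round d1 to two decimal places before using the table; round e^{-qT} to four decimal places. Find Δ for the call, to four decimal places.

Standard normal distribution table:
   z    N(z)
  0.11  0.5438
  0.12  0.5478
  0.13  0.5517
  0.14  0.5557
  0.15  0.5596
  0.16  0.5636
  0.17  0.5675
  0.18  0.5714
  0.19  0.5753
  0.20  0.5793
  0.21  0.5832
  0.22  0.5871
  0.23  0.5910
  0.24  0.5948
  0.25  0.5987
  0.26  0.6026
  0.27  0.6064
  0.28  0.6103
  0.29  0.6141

0.5755

σ√T = 0.13 × 0.7071 = 0.0919
d₁ = [ln(351/341) + (0.014 − 0.04 + ½·0.13²)·0.5] / (σ√T) = (0.0289 − 0.0088) / 0.0919 = 0.2190 ⇒ 0.22
N(d₁) = N(0.22) = 0.5871
Δ_call = exp(−qT)·N(d₁) = 0.9802·0.5871 = 0.5755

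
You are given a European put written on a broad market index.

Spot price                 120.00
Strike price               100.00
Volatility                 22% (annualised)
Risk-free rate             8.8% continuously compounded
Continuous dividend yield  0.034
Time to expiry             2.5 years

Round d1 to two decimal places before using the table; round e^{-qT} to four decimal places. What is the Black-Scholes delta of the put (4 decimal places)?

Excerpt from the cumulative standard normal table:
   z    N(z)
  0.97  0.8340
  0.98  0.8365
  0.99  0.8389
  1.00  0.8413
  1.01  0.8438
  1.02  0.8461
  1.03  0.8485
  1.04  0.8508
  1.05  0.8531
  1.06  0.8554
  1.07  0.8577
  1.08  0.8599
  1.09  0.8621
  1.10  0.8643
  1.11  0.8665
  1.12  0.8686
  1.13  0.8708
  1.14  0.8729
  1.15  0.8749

-0.1267

T = 2.5;  σ√T = 0.3479
d₁ = [ln(120/100) + (0.088 − 0.034 + 0.22²/2)·2.5] / 0.3479 = [0.1823 + 0.1955] / 0.3479 = 1.0862 ⇒ 1.09
N(d₁) = N(1.09) = 0.8621
Δ_put = exp(−qT)·(N(d₁) − 1) = 0.9185·(0.8621 − 1) = -0.1267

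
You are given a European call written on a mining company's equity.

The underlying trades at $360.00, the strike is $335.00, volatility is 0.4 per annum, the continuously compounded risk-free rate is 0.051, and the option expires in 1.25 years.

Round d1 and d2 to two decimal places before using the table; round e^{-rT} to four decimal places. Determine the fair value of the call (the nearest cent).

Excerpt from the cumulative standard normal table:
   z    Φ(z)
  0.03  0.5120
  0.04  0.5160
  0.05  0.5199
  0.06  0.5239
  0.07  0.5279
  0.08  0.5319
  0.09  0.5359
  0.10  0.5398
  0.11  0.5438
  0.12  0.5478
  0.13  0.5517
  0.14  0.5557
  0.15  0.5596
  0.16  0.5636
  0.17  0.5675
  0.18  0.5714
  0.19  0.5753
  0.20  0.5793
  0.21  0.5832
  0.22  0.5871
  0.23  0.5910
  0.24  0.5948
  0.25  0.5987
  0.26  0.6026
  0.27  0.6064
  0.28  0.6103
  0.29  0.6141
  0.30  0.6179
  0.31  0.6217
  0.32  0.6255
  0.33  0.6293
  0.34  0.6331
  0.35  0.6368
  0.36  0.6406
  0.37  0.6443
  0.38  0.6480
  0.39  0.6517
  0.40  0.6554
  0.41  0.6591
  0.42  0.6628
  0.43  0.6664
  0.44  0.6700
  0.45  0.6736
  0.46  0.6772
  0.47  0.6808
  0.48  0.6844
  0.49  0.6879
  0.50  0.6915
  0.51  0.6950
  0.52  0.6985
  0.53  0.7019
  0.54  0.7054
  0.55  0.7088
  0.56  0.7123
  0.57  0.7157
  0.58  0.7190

$85.51

T = 1.25;  σ√T = 0.4472
ln(S/K) + (r + σ²/2)T = ln(360/335) + (0.051 + 0.4²/2)·1.25 = 0.0720 + 0.1638 = 0.2357
d₁ = 0.2357 / 0.4472 = 0.5271 → 0.53
d₂ = d₁ − σ√T = 0.5271 − 0.4472 = 0.0799 → 0.08
exp(−rT) = exp(−0.051·1.25) = 0.9382
N(d₁) = N(0.53) = 0.7019;  N(d₂) = N(0.08) = 0.5319
C = 360·0.7019 − 335·0.9382·0.5319 = 252.6840 − 167.1746 = 85.5094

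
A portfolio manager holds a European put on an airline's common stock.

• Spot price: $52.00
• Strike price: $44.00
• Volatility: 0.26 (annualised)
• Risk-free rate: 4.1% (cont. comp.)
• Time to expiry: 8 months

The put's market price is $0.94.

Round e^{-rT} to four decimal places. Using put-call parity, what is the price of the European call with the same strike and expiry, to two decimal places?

e^(−rT) = e^(−0.041·0.6667) = 0.9730
Put-call parity: C − P = S − K·e^(−rT) = 52 − 44·0.9730 = 52 − 42.8120 = 9.1880
C = P + (C − P) = 0.94 + (9.1880) = 10.1280

$10.13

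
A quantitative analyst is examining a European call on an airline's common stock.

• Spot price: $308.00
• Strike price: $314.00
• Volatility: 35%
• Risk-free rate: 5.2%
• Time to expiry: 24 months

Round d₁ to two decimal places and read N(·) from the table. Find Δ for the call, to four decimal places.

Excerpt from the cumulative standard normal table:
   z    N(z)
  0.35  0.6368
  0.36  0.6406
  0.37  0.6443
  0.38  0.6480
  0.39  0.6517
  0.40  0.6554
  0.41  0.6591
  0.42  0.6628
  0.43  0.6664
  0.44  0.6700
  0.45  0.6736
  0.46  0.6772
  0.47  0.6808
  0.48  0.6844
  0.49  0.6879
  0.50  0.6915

0.6628

σ√T = 0.35 × 1.4142 = 0.4950
d₁ = [ln(308/314) + (0.052 + 0.35²/2)·2] / 0.4950 = [-0.0193 + 0.2265] / 0.4950 = 0.4186 ≈ 0.42
N(d₁) = N(0.42) = 0.6628
Δ_call = N(d₁) = 0.6628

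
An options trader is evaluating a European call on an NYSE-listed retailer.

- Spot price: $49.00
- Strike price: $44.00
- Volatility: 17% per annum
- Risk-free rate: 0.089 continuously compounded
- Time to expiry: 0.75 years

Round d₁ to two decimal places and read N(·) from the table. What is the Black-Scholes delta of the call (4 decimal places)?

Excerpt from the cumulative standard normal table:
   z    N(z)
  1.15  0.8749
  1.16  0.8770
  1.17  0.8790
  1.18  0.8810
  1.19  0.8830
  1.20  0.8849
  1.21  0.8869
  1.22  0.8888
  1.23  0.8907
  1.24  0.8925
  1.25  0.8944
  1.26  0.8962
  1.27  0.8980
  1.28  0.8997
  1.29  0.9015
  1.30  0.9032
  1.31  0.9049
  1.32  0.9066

σ√T = 0.17 × 0.8660 = 0.1472
d₁ = [ln(49/44) + (0.089 + 0.17²/2)·0.75] / 0.1472 = [0.1076 + 0.0776] / 0.1472 = 1.2581 ⇒ 1.26
N(d₁) = N(1.26) = 0.8962
Δ_call = N(d₁) = 0.8962

0.8962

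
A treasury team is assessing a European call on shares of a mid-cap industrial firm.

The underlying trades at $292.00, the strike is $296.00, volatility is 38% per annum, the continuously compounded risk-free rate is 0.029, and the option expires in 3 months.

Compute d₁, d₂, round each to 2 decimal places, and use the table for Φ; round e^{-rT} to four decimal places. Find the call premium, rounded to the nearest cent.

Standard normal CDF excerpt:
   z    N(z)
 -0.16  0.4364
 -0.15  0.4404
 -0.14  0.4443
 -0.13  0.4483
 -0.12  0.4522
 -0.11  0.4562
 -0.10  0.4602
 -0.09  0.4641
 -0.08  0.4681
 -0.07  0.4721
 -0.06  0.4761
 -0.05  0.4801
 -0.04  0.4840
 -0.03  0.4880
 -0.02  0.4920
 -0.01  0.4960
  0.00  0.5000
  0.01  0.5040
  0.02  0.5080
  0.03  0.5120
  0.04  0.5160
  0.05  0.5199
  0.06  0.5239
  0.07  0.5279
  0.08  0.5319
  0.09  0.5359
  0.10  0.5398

σ√T = 0.38 × 0.5000 = 0.1900
d₁ = [ln(292/296) + (0.029 + 0.38²/2)·0.25] / 0.1900 = [-0.0136 + 0.0253] / 0.1900 = 0.0615 ⇒ 0.06
d₂ = d₁ − σ√T = 0.0615 − 0.1900 = -0.1285 ⇒ -0.13
exp(−rT) = exp(−0.029·0.25) = 0.9928
C = 292·N(0.06) − 296·0.9928·N(-0.13) = 292·0.5239 − 296·0.9928·0.4483 = 152.9788 − 131.7414 = 21.2374

$21.24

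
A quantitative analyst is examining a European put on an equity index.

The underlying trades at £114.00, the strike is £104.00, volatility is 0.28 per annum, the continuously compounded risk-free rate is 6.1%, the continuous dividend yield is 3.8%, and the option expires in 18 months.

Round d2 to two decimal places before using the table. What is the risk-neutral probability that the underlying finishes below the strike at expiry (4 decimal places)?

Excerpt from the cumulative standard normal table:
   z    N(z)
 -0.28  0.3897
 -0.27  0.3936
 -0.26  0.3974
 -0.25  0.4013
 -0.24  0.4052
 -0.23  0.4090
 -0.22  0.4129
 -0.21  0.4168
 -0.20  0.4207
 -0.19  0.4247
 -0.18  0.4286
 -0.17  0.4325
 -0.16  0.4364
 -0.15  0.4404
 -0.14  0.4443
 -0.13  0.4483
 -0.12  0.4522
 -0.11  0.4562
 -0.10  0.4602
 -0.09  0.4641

σ√T = 0.28·√1.5 = 0.3429
d₁ = [ln(114/104) + (0.061 − 0.038 + 0.28²/2)·1.5] / 0.3429 = [0.0918 + 0.0933] / 0.3429 = 0.5398 ⇒ 0.54
d₂ = d₁ − σ√T = 0.5398 − 0.3429 = 0.1969 ⇒ 0.20
Risk-neutral Pr[S_T < K] = N(−d₂) = N(-0.20) = 0.4207

0.4207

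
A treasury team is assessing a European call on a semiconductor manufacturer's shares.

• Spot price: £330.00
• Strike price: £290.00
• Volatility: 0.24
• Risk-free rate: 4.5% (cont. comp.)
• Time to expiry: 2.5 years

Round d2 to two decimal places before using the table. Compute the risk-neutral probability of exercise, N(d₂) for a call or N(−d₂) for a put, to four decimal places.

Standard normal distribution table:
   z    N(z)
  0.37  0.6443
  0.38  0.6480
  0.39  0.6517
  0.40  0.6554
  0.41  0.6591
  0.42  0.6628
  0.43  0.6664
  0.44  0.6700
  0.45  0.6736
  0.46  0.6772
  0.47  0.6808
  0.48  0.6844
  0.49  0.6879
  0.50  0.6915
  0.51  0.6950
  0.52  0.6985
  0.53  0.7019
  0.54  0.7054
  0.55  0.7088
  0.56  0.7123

0.6736

σ√T = 0.24·√2.5 = 0.3795
d₁ = [ln(330/290) + (0.045 + ½·0.24²)·2.5] / (σ√T) = (0.1292 + 0.1845) / 0.3795 = 0.8267 which rounds to 0.83
d₂ = 0.8267 − 0.3795 = 0.4472 which rounds to 0.45
Risk-neutral Pr[S_T > K] = N(d₂) = N(0.45) = 0.6736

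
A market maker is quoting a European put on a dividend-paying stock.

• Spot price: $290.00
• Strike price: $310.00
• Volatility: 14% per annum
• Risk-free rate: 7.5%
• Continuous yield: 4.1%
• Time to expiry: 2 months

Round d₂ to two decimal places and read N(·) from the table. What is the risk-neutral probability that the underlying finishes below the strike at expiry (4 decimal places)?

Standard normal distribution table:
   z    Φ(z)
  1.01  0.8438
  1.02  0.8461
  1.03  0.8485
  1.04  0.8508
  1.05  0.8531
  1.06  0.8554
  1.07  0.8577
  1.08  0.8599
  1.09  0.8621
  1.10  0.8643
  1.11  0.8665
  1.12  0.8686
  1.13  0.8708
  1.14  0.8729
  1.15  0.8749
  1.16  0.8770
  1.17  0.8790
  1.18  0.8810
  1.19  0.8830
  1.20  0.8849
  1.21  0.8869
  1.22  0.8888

T = 0.1667;  σ√T = 0.0572
ln(S/K) + (r − q + σ²/2)T = ln(290/310) + (0.075 − 0.041 + 0.14²/2)·0.1667 = -0.0667 + 0.0073 = -0.0594
d₁ = -0.0594 / 0.0572 = -1.0391 which rounds to -1.04
d₂ = d₁ − σ√T = -1.0391 − 0.0572 = -1.0963 which rounds to -1.10
Risk-neutral Pr[S_T < K] = N(−d₂) = N(1.10) = 0.8643

0.8643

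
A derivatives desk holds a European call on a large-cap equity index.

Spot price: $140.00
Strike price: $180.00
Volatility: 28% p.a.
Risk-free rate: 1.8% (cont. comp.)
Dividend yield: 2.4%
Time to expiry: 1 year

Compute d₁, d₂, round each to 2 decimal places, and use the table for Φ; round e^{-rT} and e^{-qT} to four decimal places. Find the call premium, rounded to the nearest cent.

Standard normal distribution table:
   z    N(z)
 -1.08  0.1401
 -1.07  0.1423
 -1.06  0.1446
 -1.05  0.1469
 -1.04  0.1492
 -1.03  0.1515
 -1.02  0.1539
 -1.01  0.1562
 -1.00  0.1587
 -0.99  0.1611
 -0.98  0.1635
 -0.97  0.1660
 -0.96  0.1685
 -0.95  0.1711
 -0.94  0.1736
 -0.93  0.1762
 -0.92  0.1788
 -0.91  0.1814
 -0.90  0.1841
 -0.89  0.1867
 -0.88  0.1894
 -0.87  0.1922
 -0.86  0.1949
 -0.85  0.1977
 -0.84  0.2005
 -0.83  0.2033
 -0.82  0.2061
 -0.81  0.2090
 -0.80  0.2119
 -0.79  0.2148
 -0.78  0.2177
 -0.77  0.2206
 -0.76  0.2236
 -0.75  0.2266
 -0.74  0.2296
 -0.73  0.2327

σ√T = 0.28·√1 = 0.2800
ln(S/K) + (r − q + σ²/2)T = ln(140/180) + (0.018 − 0.024 + 0.28²/2)·1 = -0.2513 + 0.0332 = -0.2181
d₁ = -0.2181 / 0.2800 = -0.7790 → -0.78
d₂ = d₁ − σ√T = -0.7790 − 0.2800 = -1.0590 → -1.06
e^(−qT) = e^(−0.024·1) = 0.9763;  e^(−rT) = e^(−0.018·1) = 0.9822
N(d₁) = N(-0.78) = 0.2177;  N(d₂) = N(-1.06) = 0.1446
C = 140·0.9763·0.2177 − 180·0.9822·0.1446 = 29.7557 − 25.5647 = 4.1910

$4.19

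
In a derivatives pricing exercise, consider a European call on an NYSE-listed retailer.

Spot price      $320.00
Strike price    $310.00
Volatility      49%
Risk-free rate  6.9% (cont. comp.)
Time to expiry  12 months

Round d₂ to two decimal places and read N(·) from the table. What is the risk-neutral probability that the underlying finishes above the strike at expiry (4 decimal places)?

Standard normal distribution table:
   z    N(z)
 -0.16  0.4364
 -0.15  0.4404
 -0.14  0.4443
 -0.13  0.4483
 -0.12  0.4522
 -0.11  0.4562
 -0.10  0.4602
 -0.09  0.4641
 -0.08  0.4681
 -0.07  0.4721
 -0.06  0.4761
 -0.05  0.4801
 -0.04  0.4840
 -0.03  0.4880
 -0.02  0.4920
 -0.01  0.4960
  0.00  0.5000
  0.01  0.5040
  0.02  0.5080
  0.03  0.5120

0.4840

σ√T = 0.49 × 1.0000 = 0.4900
d₁ = [ln(320/310) + (0.069 + ½·0.49²)·1] / (σ√T) = (0.0317 + 0.1890) / 0.4900 = 0.4506 which rounds to 0.45
d₂ = 0.4506 − 0.4900 = -0.0394 which rounds to -0.04
Pr(exercise) under Q = N(d₂) = 0.4840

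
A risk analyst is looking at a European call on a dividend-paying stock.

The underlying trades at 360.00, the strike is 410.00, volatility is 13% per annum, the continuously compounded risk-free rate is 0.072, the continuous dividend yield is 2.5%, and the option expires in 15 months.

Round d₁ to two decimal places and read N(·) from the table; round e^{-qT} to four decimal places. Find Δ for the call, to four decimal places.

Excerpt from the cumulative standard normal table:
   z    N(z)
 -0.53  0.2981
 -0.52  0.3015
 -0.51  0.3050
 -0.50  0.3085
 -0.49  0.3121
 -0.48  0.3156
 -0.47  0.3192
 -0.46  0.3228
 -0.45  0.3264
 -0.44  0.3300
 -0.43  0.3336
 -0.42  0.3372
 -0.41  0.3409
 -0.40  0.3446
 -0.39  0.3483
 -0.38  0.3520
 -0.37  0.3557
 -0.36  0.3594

0.3268

T = 1.25;  σ√T = 0.1453
d₁ = [ln(360/410) + (0.072 − 0.025 + ½·0.13²)·1.25] / (σ√T) = (-0.1301 + 0.0693) / 0.1453 = -0.4179 ≈ -0.42
N(d₁) = N(-0.42) = 0.3372
Δ_call = e^(−qT)·N(d₁) = 0.9692·0.3372 = 0.3268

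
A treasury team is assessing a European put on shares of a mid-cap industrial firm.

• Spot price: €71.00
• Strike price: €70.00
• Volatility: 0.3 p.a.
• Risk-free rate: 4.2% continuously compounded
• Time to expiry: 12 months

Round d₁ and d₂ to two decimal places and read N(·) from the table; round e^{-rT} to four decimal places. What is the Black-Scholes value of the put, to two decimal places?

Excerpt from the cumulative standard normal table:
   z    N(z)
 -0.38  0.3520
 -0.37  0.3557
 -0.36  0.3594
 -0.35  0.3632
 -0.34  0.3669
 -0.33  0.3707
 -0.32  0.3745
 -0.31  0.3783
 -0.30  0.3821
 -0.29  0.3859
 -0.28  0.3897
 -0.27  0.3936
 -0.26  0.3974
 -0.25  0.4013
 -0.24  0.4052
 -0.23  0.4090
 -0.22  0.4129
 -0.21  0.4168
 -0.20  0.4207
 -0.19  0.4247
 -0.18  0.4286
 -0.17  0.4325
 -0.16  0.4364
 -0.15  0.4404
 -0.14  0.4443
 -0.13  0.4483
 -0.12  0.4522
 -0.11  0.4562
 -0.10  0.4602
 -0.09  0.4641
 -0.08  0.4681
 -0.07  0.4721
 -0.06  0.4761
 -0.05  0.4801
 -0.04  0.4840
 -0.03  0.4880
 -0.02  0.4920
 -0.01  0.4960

σ√T = 0.3 × 1.0000 = 0.3000
d₁ = [ln(71/70) + (0.042 + 0.3²/2)·1] / 0.3000 = [0.0142 + 0.0870] / 0.3000 = 0.3373 → 0.34
d₂ = d₁ − σ√T = 0.3373 − 0.3000 = 0.0373 → 0.04
exp(−rT) = exp(−0.042·1) = 0.9589
N(−d₂) = N(-0.04) = 0.4840;  N(−d₁) = N(-0.34) = 0.3669
P = 70·0.9589·0.4840 − 71·0.3669 = 32.4875 − 26.0499 = 6.4376

€6.44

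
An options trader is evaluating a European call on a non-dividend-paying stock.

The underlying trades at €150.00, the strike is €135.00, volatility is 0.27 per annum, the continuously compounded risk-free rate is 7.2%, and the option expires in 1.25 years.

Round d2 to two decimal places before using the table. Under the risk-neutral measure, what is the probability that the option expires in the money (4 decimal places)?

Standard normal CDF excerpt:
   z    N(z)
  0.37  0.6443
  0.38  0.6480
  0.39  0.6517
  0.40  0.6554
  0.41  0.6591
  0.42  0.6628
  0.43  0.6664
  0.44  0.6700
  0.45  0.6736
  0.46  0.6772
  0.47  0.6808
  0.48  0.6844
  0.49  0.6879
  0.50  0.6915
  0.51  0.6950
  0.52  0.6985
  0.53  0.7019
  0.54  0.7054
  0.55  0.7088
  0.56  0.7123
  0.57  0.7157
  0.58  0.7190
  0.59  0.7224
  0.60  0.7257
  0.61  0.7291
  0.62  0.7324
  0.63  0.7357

0.6915

σ√T = 0.27 × 1.1180 = 0.3019
d₁ = [ln(150/135) + (0.072 + ½·0.27²)·1.25] / (σ√T) = (0.1054 + 0.1356) / 0.3019 = 0.7981 ≈ 0.80
d₂ = 0.7981 − 0.3019 = 0.4962 ≈ 0.50
Pr(exercise) under Q = N(d₂) = 0.6915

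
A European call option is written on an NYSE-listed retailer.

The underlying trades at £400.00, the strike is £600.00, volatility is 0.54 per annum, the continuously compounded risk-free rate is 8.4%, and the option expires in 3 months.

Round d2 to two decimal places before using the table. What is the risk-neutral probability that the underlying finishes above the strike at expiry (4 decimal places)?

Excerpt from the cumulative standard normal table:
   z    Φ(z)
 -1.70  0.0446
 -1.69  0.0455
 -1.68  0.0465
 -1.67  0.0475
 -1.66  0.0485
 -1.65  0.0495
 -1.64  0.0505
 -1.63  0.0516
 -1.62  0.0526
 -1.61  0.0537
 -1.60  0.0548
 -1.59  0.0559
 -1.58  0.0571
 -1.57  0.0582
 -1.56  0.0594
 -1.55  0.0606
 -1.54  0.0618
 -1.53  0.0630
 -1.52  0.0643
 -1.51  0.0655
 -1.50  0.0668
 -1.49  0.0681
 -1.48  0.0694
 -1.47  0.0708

0.0594

T = 0.25;  σ√T = 0.2700
ln(S/K) + (r + σ²/2)T = ln(400/600) + (0.084 + 0.54²/2)·0.25 = -0.4055 + 0.0575 = -0.3480
d₁ = -0.3480 / 0.2700 = -1.2889 ⇒ -1.29
d₂ = d₁ − σ√T = -1.2889 − 0.2700 = -1.5589 ⇒ -1.56
Risk-neutral Pr[S_T > K] = N(d₂) = N(-1.56) = 0.0594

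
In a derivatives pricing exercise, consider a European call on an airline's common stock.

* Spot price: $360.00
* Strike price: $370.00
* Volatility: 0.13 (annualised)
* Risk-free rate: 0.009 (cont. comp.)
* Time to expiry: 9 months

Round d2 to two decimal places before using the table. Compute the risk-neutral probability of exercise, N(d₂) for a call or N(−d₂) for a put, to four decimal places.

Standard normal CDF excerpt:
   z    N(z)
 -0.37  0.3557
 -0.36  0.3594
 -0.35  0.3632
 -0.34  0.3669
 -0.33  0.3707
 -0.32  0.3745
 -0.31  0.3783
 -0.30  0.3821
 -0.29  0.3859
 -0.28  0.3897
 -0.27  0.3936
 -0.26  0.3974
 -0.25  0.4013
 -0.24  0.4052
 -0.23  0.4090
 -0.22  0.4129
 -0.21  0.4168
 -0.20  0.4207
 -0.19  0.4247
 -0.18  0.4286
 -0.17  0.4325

0.4052

σ√T = 0.13·√0.75 = 0.1126
ln(S/K) + (r + σ²/2)T = ln(360/370) + (0.009 + 0.13²/2)·0.75 = -0.0274 + 0.0131 = -0.0143
d₁ = -0.0143 / 0.1126 = -0.1271 ≈ -0.13
d₂ = d₁ − σ√T = -0.1271 − 0.1126 = -0.2397 ≈ -0.24
Risk-neutral Pr[S_T > K] = N(d₂) = N(-0.24) = 0.4052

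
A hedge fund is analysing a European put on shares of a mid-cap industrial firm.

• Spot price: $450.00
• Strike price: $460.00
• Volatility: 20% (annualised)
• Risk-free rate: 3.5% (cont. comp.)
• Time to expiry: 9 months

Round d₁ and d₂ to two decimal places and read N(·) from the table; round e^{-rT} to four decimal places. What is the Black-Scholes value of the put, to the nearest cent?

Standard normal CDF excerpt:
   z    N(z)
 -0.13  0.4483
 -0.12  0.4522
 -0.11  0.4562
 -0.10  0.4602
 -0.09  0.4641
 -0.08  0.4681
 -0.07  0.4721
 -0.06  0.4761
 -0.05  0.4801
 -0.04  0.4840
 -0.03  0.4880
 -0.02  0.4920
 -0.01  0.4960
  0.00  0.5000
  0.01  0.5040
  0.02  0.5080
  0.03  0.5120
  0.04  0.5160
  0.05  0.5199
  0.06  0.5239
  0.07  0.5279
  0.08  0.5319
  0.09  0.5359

σ√T = 0.2 × 0.8660 = 0.1732
d₁ = [ln(450/460) + (0.035 + 0.2²/2)·0.75] / 0.1732 = [-0.0220 + 0.0413] / 0.1732 = 0.1113 → 0.11
d₂ = d₁ − σ√T = 0.1113 − 0.1732 = -0.0619 → -0.06
e^(−rT) = e^(−0.035·0.75) = 0.9741
P = 460·0.9741·N(0.06) − 450·N(-0.11) = 460·0.9741·0.5239 − 450·0.4562 = 234.7523 − 205.2900 = 29.4623

$29.46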